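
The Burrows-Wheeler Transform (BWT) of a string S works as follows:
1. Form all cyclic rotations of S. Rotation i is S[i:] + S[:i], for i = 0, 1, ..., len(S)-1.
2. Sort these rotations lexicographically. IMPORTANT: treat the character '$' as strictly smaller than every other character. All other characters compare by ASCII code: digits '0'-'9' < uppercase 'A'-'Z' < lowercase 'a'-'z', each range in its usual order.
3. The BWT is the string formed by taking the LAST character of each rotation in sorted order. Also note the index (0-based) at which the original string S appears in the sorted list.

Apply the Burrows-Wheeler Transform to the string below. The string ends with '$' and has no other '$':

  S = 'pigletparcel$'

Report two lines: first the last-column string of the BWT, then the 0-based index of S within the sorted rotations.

Answer: lprclipegt$ae
10

Derivation:
All 13 rotations (rotation i = S[i:]+S[:i]):
  rot[0] = pigletparcel$
  rot[1] = igletparcel$p
  rot[2] = gletparcel$pi
  rot[3] = letparcel$pig
  rot[4] = etparcel$pigl
  rot[5] = tparcel$pigle
  rot[6] = parcel$piglet
  rot[7] = arcel$pigletp
  rot[8] = rcel$pigletpa
  rot[9] = cel$pigletpar
  rot[10] = el$pigletparc
  rot[11] = l$pigletparce
  rot[12] = $pigletparcel
Sorted (with $ < everything):
  sorted[0] = $pigletparcel  (last char: 'l')
  sorted[1] = arcel$pigletp  (last char: 'p')
  sorted[2] = cel$pigletpar  (last char: 'r')
  sorted[3] = el$pigletparc  (last char: 'c')
  sorted[4] = etparcel$pigl  (last char: 'l')
  sorted[5] = gletparcel$pi  (last char: 'i')
  sorted[6] = igletparcel$p  (last char: 'p')
  sorted[7] = l$pigletparce  (last char: 'e')
  sorted[8] = letparcel$pig  (last char: 'g')
  sorted[9] = parcel$piglet  (last char: 't')
  sorted[10] = pigletparcel$  (last char: '$')
  sorted[11] = rcel$pigletpa  (last char: 'a')
  sorted[12] = tparcel$pigle  (last char: 'e')
Last column: lprclipegt$ae
Original string S is at sorted index 10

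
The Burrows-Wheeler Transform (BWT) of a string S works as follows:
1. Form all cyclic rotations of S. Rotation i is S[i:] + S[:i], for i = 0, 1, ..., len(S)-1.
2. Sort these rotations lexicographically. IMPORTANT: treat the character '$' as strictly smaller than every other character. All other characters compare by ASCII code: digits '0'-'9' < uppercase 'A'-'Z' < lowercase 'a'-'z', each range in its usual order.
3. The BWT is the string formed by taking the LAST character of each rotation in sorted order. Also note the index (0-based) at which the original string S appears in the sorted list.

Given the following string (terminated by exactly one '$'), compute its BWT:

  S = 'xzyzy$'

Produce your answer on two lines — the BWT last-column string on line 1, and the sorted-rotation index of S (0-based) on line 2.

Answer: y$zzyx
1

Derivation:
All 6 rotations (rotation i = S[i:]+S[:i]):
  rot[0] = xzyzy$
  rot[1] = zyzy$x
  rot[2] = yzy$xz
  rot[3] = zy$xzy
  rot[4] = y$xzyz
  rot[5] = $xzyzy
Sorted (with $ < everything):
  sorted[0] = $xzyzy  (last char: 'y')
  sorted[1] = xzyzy$  (last char: '$')
  sorted[2] = y$xzyz  (last char: 'z')
  sorted[3] = yzy$xz  (last char: 'z')
  sorted[4] = zy$xzy  (last char: 'y')
  sorted[5] = zyzy$x  (last char: 'x')
Last column: y$zzyx
Original string S is at sorted index 1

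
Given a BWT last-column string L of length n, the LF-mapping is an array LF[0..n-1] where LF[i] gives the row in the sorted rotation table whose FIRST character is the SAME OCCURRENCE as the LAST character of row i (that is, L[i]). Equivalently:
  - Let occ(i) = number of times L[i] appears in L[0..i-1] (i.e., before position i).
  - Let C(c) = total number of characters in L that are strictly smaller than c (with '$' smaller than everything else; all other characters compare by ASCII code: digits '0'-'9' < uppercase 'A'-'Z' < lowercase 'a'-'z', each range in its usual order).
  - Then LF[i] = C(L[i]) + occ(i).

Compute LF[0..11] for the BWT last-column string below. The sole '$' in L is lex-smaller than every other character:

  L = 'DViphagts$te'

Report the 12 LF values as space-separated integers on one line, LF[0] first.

Char counts: '$':1, 'D':1, 'V':1, 'a':1, 'e':1, 'g':1, 'h':1, 'i':1, 'p':1, 's':1, 't':2
C (first-col start): C('$')=0, C('D')=1, C('V')=2, C('a')=3, C('e')=4, C('g')=5, C('h')=6, C('i')=7, C('p')=8, C('s')=9, C('t')=10
L[0]='D': occ=0, LF[0]=C('D')+0=1+0=1
L[1]='V': occ=0, LF[1]=C('V')+0=2+0=2
L[2]='i': occ=0, LF[2]=C('i')+0=7+0=7
L[3]='p': occ=0, LF[3]=C('p')+0=8+0=8
L[4]='h': occ=0, LF[4]=C('h')+0=6+0=6
L[5]='a': occ=0, LF[5]=C('a')+0=3+0=3
L[6]='g': occ=0, LF[6]=C('g')+0=5+0=5
L[7]='t': occ=0, LF[7]=C('t')+0=10+0=10
L[8]='s': occ=0, LF[8]=C('s')+0=9+0=9
L[9]='$': occ=0, LF[9]=C('$')+0=0+0=0
L[10]='t': occ=1, LF[10]=C('t')+1=10+1=11
L[11]='e': occ=0, LF[11]=C('e')+0=4+0=4

Answer: 1 2 7 8 6 3 5 10 9 0 11 4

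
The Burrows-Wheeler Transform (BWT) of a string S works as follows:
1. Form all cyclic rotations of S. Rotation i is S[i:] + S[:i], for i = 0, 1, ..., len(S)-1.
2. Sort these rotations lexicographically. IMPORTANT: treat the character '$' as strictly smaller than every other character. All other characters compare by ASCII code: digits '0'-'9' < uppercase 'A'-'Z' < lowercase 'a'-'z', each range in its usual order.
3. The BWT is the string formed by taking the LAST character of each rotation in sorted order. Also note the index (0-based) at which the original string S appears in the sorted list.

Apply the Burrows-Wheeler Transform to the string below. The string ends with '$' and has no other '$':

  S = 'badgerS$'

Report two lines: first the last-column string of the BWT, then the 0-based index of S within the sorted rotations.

Answer: Srb$agde
3

Derivation:
All 8 rotations (rotation i = S[i:]+S[:i]):
  rot[0] = badgerS$
  rot[1] = adgerS$b
  rot[2] = dgerS$ba
  rot[3] = gerS$bad
  rot[4] = erS$badg
  rot[5] = rS$badge
  rot[6] = S$badger
  rot[7] = $badgerS
Sorted (with $ < everything):
  sorted[0] = $badgerS  (last char: 'S')
  sorted[1] = S$badger  (last char: 'r')
  sorted[2] = adgerS$b  (last char: 'b')
  sorted[3] = badgerS$  (last char: '$')
  sorted[4] = dgerS$ba  (last char: 'a')
  sorted[5] = erS$badg  (last char: 'g')
  sorted[6] = gerS$bad  (last char: 'd')
  sorted[7] = rS$badge  (last char: 'e')
Last column: Srb$agde
Original string S is at sorted index 3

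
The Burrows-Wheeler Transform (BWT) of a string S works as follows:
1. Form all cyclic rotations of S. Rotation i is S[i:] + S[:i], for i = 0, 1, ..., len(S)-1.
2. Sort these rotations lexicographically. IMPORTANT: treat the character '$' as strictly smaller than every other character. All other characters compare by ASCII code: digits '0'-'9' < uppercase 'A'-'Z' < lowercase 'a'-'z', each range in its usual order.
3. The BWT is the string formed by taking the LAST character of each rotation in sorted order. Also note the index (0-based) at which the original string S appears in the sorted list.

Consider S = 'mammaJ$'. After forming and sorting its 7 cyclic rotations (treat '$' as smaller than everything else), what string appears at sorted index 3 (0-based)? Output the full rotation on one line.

Answer: ammaJ$m

Derivation:
All 7 rotations (rotation i = S[i:]+S[:i]):
  rot[0] = mammaJ$
  rot[1] = ammaJ$m
  rot[2] = mmaJ$ma
  rot[3] = maJ$mam
  rot[4] = aJ$mamm
  rot[5] = J$mamma
  rot[6] = $mammaJ
Sorted (with $ < everything):
  sorted[0] = $mammaJ
  sorted[1] = J$mamma
  sorted[2] = aJ$mamm
  sorted[3] = ammaJ$m
  sorted[4] = maJ$mam
  sorted[5] = mammaJ$
  sorted[6] = mmaJ$ma
sorted[3] = ammaJ$m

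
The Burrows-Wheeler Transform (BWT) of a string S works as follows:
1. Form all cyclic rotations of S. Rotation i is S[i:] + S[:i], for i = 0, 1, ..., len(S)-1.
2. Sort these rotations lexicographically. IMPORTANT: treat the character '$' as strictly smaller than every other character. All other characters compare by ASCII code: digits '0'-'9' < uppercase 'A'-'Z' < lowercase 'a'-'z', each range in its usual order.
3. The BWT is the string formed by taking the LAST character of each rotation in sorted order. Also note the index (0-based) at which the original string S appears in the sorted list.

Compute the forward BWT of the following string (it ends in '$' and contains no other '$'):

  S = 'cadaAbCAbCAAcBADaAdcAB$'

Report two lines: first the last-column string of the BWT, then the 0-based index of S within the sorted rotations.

Answer: BCcBCaAaAcbbAdDcAAdA$aA
20

Derivation:
All 23 rotations (rotation i = S[i:]+S[:i]):
  rot[0] = cadaAbCAbCAAcBADaAdcAB$
  rot[1] = adaAbCAbCAAcBADaAdcAB$c
  rot[2] = daAbCAbCAAcBADaAdcAB$ca
  rot[3] = aAbCAbCAAcBADaAdcAB$cad
  rot[4] = AbCAbCAAcBADaAdcAB$cada
  rot[5] = bCAbCAAcBADaAdcAB$cadaA
  rot[6] = CAbCAAcBADaAdcAB$cadaAb
  rot[7] = AbCAAcBADaAdcAB$cadaAbC
  rot[8] = bCAAcBADaAdcAB$cadaAbCA
  rot[9] = CAAcBADaAdcAB$cadaAbCAb
  rot[10] = AAcBADaAdcAB$cadaAbCAbC
  rot[11] = AcBADaAdcAB$cadaAbCAbCA
  rot[12] = cBADaAdcAB$cadaAbCAbCAA
  rot[13] = BADaAdcAB$cadaAbCAbCAAc
  rot[14] = ADaAdcAB$cadaAbCAbCAAcB
  rot[15] = DaAdcAB$cadaAbCAbCAAcBA
  rot[16] = aAdcAB$cadaAbCAbCAAcBAD
  rot[17] = AdcAB$cadaAbCAbCAAcBADa
  rot[18] = dcAB$cadaAbCAbCAAcBADaA
  rot[19] = cAB$cadaAbCAbCAAcBADaAd
  rot[20] = AB$cadaAbCAbCAAcBADaAdc
  rot[21] = B$cadaAbCAbCAAcBADaAdcA
  rot[22] = $cadaAbCAbCAAcBADaAdcAB
Sorted (with $ < everything):
  sorted[0] = $cadaAbCAbCAAcBADaAdcAB  (last char: 'B')
  sorted[1] = AAcBADaAdcAB$cadaAbCAbC  (last char: 'C')
  sorted[2] = AB$cadaAbCAbCAAcBADaAdc  (last char: 'c')
  sorted[3] = ADaAdcAB$cadaAbCAbCAAcB  (last char: 'B')
  sorted[4] = AbCAAcBADaAdcAB$cadaAbC  (last char: 'C')
  sorted[5] = AbCAbCAAcBADaAdcAB$cada  (last char: 'a')
  sorted[6] = AcBADaAdcAB$cadaAbCAbCA  (last char: 'A')
  sorted[7] = AdcAB$cadaAbCAbCAAcBADa  (last char: 'a')
  sorted[8] = B$cadaAbCAbCAAcBADaAdcA  (last char: 'A')
  sorted[9] = BADaAdcAB$cadaAbCAbCAAc  (last char: 'c')
  sorted[10] = CAAcBADaAdcAB$cadaAbCAb  (last char: 'b')
  sorted[11] = CAbCAAcBADaAdcAB$cadaAb  (last char: 'b')
  sorted[12] = DaAdcAB$cadaAbCAbCAAcBA  (last char: 'A')
  sorted[13] = aAbCAbCAAcBADaAdcAB$cad  (last char: 'd')
  sorted[14] = aAdcAB$cadaAbCAbCAAcBAD  (last char: 'D')
  sorted[15] = adaAbCAbCAAcBADaAdcAB$c  (last char: 'c')
  sorted[16] = bCAAcBADaAdcAB$cadaAbCA  (last char: 'A')
  sorted[17] = bCAbCAAcBADaAdcAB$cadaA  (last char: 'A')
  sorted[18] = cAB$cadaAbCAbCAAcBADaAd  (last char: 'd')
  sorted[19] = cBADaAdcAB$cadaAbCAbCAA  (last char: 'A')
  sorted[20] = cadaAbCAbCAAcBADaAdcAB$  (last char: '$')
  sorted[21] = daAbCAbCAAcBADaAdcAB$ca  (last char: 'a')
  sorted[22] = dcAB$cadaAbCAbCAAcBADaA  (last char: 'A')
Last column: BCcBCaAaAcbbAdDcAAdA$aA
Original string S is at sorted index 20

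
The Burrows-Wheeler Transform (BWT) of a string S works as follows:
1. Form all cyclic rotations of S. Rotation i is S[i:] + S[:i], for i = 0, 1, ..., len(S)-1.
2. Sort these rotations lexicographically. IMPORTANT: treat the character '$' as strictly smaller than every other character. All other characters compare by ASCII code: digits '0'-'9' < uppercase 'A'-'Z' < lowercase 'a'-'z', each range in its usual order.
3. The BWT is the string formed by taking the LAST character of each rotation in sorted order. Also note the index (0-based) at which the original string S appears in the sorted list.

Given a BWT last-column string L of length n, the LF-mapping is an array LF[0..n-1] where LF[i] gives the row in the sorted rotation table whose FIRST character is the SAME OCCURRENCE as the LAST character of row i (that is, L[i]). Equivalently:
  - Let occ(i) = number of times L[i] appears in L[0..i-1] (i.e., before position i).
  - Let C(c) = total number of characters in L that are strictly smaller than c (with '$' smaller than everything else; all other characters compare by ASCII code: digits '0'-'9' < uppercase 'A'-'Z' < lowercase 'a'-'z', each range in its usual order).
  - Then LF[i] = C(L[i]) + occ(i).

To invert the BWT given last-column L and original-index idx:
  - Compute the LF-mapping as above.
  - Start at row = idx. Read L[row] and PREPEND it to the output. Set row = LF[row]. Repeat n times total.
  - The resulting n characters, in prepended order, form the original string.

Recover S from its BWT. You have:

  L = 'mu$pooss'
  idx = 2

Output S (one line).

LF mapping: 1 7 0 4 2 3 5 6
Walk LF starting at row 2, prepending L[row]:
  step 1: row=2, L[2]='$', prepend. Next row=LF[2]=0
  step 2: row=0, L[0]='m', prepend. Next row=LF[0]=1
  step 3: row=1, L[1]='u', prepend. Next row=LF[1]=7
  step 4: row=7, L[7]='s', prepend. Next row=LF[7]=6
  step 5: row=6, L[6]='s', prepend. Next row=LF[6]=5
  step 6: row=5, L[5]='o', prepend. Next row=LF[5]=3
  step 7: row=3, L[3]='p', prepend. Next row=LF[3]=4
  step 8: row=4, L[4]='o', prepend. Next row=LF[4]=2
Reversed output: opossum$

Answer: opossum$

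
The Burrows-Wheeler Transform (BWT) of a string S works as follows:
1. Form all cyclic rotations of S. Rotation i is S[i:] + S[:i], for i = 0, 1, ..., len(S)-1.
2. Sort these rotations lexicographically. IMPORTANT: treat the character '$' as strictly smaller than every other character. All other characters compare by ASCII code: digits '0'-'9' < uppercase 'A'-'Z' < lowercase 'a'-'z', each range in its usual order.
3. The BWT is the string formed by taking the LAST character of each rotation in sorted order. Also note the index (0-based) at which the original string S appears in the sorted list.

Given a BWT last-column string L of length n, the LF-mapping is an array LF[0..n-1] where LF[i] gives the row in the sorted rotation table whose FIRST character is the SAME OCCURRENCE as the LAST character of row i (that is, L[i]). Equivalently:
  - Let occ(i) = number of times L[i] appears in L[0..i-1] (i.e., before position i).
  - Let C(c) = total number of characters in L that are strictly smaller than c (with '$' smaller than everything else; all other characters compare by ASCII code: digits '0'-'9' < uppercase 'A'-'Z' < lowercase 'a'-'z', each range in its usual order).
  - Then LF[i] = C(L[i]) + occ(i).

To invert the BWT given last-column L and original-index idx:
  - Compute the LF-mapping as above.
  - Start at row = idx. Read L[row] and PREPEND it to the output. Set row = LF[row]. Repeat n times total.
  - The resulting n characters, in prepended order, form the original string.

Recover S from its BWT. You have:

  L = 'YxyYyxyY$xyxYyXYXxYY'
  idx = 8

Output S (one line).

Answer: YyxXxyYxYyxxYYyXyYY$

Derivation:
LF mapping: 3 10 15 4 16 11 17 5 0 12 18 13 6 19 1 7 2 14 8 9
Walk LF starting at row 8, prepending L[row]:
  step 1: row=8, L[8]='$', prepend. Next row=LF[8]=0
  step 2: row=0, L[0]='Y', prepend. Next row=LF[0]=3
  step 3: row=3, L[3]='Y', prepend. Next row=LF[3]=4
  step 4: row=4, L[4]='y', prepend. Next row=LF[4]=16
  step 5: row=16, L[16]='X', prepend. Next row=LF[16]=2
  step 6: row=2, L[2]='y', prepend. Next row=LF[2]=15
  step 7: row=15, L[15]='Y', prepend. Next row=LF[15]=7
  step 8: row=7, L[7]='Y', prepend. Next row=LF[7]=5
  step 9: row=5, L[5]='x', prepend. Next row=LF[5]=11
  step 10: row=11, L[11]='x', prepend. Next row=LF[11]=13
  step 11: row=13, L[13]='y', prepend. Next row=LF[13]=19
  step 12: row=19, L[19]='Y', prepend. Next row=LF[19]=9
  step 13: row=9, L[9]='x', prepend. Next row=LF[9]=12
  step 14: row=12, L[12]='Y', prepend. Next row=LF[12]=6
  step 15: row=6, L[6]='y', prepend. Next row=LF[6]=17
  step 16: row=17, L[17]='x', prepend. Next row=LF[17]=14
  step 17: row=14, L[14]='X', prepend. Next row=LF[14]=1
  step 18: row=1, L[1]='x', prepend. Next row=LF[1]=10
  step 19: row=10, L[10]='y', prepend. Next row=LF[10]=18
  step 20: row=18, L[18]='Y', prepend. Next row=LF[18]=8
Reversed output: YyxXxyYxYyxxYYyXyYY$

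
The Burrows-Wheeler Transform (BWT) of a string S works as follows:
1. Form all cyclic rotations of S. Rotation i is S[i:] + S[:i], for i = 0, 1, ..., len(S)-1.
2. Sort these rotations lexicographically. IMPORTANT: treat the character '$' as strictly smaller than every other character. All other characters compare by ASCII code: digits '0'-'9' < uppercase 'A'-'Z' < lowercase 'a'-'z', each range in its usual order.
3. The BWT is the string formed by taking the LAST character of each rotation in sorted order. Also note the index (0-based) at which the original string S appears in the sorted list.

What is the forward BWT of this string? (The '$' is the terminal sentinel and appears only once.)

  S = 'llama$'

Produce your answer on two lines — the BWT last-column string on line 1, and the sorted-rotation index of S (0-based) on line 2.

Answer: amll$a
4

Derivation:
All 6 rotations (rotation i = S[i:]+S[:i]):
  rot[0] = llama$
  rot[1] = lama$l
  rot[2] = ama$ll
  rot[3] = ma$lla
  rot[4] = a$llam
  rot[5] = $llama
Sorted (with $ < everything):
  sorted[0] = $llama  (last char: 'a')
  sorted[1] = a$llam  (last char: 'm')
  sorted[2] = ama$ll  (last char: 'l')
  sorted[3] = lama$l  (last char: 'l')
  sorted[4] = llama$  (last char: '$')
  sorted[5] = ma$lla  (last char: 'a')
Last column: amll$a
Original string S is at sorted index 4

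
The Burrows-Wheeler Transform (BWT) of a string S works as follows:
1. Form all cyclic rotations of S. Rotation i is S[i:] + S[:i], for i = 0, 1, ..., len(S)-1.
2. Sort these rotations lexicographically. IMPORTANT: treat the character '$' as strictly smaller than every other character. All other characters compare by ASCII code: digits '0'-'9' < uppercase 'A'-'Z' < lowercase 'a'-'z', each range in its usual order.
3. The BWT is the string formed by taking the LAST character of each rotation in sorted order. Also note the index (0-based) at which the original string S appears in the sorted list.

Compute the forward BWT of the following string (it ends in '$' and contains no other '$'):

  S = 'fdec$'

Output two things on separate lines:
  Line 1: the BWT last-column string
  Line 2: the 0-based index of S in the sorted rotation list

All 5 rotations (rotation i = S[i:]+S[:i]):
  rot[0] = fdec$
  rot[1] = dec$f
  rot[2] = ec$fd
  rot[3] = c$fde
  rot[4] = $fdec
Sorted (with $ < everything):
  sorted[0] = $fdec  (last char: 'c')
  sorted[1] = c$fde  (last char: 'e')
  sorted[2] = dec$f  (last char: 'f')
  sorted[3] = ec$fd  (last char: 'd')
  sorted[4] = fdec$  (last char: '$')
Last column: cefd$
Original string S is at sorted index 4

Answer: cefd$
4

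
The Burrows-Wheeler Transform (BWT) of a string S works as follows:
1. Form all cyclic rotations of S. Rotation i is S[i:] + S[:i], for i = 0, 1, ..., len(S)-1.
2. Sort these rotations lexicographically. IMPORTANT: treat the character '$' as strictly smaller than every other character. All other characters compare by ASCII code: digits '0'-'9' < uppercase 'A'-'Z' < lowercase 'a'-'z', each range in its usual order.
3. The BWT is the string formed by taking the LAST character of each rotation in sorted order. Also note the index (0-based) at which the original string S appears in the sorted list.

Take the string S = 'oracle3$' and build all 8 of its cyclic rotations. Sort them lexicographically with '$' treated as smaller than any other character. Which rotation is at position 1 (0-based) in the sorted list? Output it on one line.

All 8 rotations (rotation i = S[i:]+S[:i]):
  rot[0] = oracle3$
  rot[1] = racle3$o
  rot[2] = acle3$or
  rot[3] = cle3$ora
  rot[4] = le3$orac
  rot[5] = e3$oracl
  rot[6] = 3$oracle
  rot[7] = $oracle3
Sorted (with $ < everything):
  sorted[0] = $oracle3
  sorted[1] = 3$oracle
  sorted[2] = acle3$or
  sorted[3] = cle3$ora
  sorted[4] = e3$oracl
  sorted[5] = le3$orac
  sorted[6] = oracle3$
  sorted[7] = racle3$o
sorted[1] = 3$oracle

Answer: 3$oracle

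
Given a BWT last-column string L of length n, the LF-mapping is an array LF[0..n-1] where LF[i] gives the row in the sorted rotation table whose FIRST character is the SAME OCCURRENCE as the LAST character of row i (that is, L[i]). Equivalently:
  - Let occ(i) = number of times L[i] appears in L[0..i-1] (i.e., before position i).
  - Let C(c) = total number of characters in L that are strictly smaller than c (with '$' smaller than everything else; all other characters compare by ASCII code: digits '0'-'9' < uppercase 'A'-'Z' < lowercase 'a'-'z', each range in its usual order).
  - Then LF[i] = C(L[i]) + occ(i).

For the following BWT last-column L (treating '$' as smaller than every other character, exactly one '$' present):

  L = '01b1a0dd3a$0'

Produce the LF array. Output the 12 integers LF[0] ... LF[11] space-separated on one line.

Char counts: '$':1, '0':3, '1':2, '3':1, 'a':2, 'b':1, 'd':2
C (first-col start): C('$')=0, C('0')=1, C('1')=4, C('3')=6, C('a')=7, C('b')=9, C('d')=10
L[0]='0': occ=0, LF[0]=C('0')+0=1+0=1
L[1]='1': occ=0, LF[1]=C('1')+0=4+0=4
L[2]='b': occ=0, LF[2]=C('b')+0=9+0=9
L[3]='1': occ=1, LF[3]=C('1')+1=4+1=5
L[4]='a': occ=0, LF[4]=C('a')+0=7+0=7
L[5]='0': occ=1, LF[5]=C('0')+1=1+1=2
L[6]='d': occ=0, LF[6]=C('d')+0=10+0=10
L[7]='d': occ=1, LF[7]=C('d')+1=10+1=11
L[8]='3': occ=0, LF[8]=C('3')+0=6+0=6
L[9]='a': occ=1, LF[9]=C('a')+1=7+1=8
L[10]='$': occ=0, LF[10]=C('$')+0=0+0=0
L[11]='0': occ=2, LF[11]=C('0')+2=1+2=3

Answer: 1 4 9 5 7 2 10 11 6 8 0 3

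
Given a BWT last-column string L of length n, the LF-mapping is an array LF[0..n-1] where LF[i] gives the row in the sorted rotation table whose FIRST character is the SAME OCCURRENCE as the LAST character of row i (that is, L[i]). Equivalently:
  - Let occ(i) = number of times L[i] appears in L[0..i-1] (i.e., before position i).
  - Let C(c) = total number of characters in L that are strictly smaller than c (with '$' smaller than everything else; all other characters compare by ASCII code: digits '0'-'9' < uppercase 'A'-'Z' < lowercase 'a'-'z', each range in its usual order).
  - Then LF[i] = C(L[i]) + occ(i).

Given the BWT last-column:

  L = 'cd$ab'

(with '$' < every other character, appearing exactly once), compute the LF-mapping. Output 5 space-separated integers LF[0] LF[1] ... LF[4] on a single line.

Answer: 3 4 0 1 2

Derivation:
Char counts: '$':1, 'a':1, 'b':1, 'c':1, 'd':1
C (first-col start): C('$')=0, C('a')=1, C('b')=2, C('c')=3, C('d')=4
L[0]='c': occ=0, LF[0]=C('c')+0=3+0=3
L[1]='d': occ=0, LF[1]=C('d')+0=4+0=4
L[2]='$': occ=0, LF[2]=C('$')+0=0+0=0
L[3]='a': occ=0, LF[3]=C('a')+0=1+0=1
L[4]='b': occ=0, LF[4]=C('b')+0=2+0=2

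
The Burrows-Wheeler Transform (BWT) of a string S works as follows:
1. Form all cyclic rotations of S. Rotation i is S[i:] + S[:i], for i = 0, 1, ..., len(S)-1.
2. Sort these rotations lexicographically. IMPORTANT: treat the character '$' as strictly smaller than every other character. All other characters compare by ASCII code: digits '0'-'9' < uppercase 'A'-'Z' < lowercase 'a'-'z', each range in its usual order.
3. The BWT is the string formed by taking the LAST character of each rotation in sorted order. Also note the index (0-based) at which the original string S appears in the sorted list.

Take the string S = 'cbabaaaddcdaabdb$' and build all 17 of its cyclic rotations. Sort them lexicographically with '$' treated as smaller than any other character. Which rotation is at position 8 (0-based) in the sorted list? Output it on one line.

All 17 rotations (rotation i = S[i:]+S[:i]):
  rot[0] = cbabaaaddcdaabdb$
  rot[1] = babaaaddcdaabdb$c
  rot[2] = abaaaddcdaabdb$cb
  rot[3] = baaaddcdaabdb$cba
  rot[4] = aaaddcdaabdb$cbab
  rot[5] = aaddcdaabdb$cbaba
  rot[6] = addcdaabdb$cbabaa
  rot[7] = ddcdaabdb$cbabaaa
  rot[8] = dcdaabdb$cbabaaad
  rot[9] = cdaabdb$cbabaaadd
  rot[10] = daabdb$cbabaaaddc
  rot[11] = aabdb$cbabaaaddcd
  rot[12] = abdb$cbabaaaddcda
  rot[13] = bdb$cbabaaaddcdaa
  rot[14] = db$cbabaaaddcdaab
  rot[15] = b$cbabaaaddcdaabd
  rot[16] = $cbabaaaddcdaabdb
Sorted (with $ < everything):
  sorted[0] = $cbabaaaddcdaabdb
  sorted[1] = aaaddcdaabdb$cbab
  sorted[2] = aabdb$cbabaaaddcd
  sorted[3] = aaddcdaabdb$cbaba
  sorted[4] = abaaaddcdaabdb$cb
  sorted[5] = abdb$cbabaaaddcda
  sorted[6] = addcdaabdb$cbabaa
  sorted[7] = b$cbabaaaddcdaabd
  sorted[8] = baaaddcdaabdb$cba
  sorted[9] = babaaaddcdaabdb$c
  sorted[10] = bdb$cbabaaaddcdaa
  sorted[11] = cbabaaaddcdaabdb$
  sorted[12] = cdaabdb$cbabaaadd
  sorted[13] = daabdb$cbabaaaddc
  sorted[14] = db$cbabaaaddcdaab
  sorted[15] = dcdaabdb$cbabaaad
  sorted[16] = ddcdaabdb$cbabaaa
sorted[8] = baaaddcdaabdb$cba

Answer: baaaddcdaabdb$cba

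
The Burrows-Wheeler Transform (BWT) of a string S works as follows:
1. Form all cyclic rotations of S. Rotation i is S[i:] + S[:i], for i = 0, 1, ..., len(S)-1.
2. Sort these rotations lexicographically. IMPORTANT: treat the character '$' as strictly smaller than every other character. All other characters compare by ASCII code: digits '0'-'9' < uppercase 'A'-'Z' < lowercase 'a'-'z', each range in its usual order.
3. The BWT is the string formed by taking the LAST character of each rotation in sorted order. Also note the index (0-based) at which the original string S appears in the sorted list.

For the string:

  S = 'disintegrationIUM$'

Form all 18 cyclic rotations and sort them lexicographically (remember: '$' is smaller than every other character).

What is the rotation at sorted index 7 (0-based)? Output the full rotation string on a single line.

Answer: grationIUM$disinte

Derivation:
All 18 rotations (rotation i = S[i:]+S[:i]):
  rot[0] = disintegrationIUM$
  rot[1] = isintegrationIUM$d
  rot[2] = sintegrationIUM$di
  rot[3] = integrationIUM$dis
  rot[4] = ntegrationIUM$disi
  rot[5] = tegrationIUM$disin
  rot[6] = egrationIUM$disint
  rot[7] = grationIUM$disinte
  rot[8] = rationIUM$disinteg
  rot[9] = ationIUM$disintegr
  rot[10] = tionIUM$disintegra
  rot[11] = ionIUM$disintegrat
  rot[12] = onIUM$disintegrati
  rot[13] = nIUM$disintegratio
  rot[14] = IUM$disintegration
  rot[15] = UM$disintegrationI
  rot[16] = M$disintegrationIU
  rot[17] = $disintegrationIUM
Sorted (with $ < everything):
  sorted[0] = $disintegrationIUM
  sorted[1] = IUM$disintegration
  sorted[2] = M$disintegrationIU
  sorted[3] = UM$disintegrationI
  sorted[4] = ationIUM$disintegr
  sorted[5] = disintegrationIUM$
  sorted[6] = egrationIUM$disint
  sorted[7] = grationIUM$disinte
  sorted[8] = integrationIUM$dis
  sorted[9] = ionIUM$disintegrat
  sorted[10] = isintegrationIUM$d
  sorted[11] = nIUM$disintegratio
  sorted[12] = ntegrationIUM$disi
  sorted[13] = onIUM$disintegrati
  sorted[14] = rationIUM$disinteg
  sorted[15] = sintegrationIUM$di
  sorted[16] = tegrationIUM$disin
  sorted[17] = tionIUM$disintegra
sorted[7] = grationIUM$disinte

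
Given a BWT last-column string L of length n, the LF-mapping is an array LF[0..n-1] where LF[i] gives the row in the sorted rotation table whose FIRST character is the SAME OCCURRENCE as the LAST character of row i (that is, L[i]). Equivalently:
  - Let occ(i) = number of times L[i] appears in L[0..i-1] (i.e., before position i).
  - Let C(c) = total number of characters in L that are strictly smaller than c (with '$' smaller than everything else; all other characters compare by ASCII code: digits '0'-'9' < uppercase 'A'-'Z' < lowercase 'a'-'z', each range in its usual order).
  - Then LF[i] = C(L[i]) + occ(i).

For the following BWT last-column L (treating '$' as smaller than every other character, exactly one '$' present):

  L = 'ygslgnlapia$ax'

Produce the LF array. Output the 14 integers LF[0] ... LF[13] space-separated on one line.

Answer: 13 4 11 7 5 9 8 1 10 6 2 0 3 12

Derivation:
Char counts: '$':1, 'a':3, 'g':2, 'i':1, 'l':2, 'n':1, 'p':1, 's':1, 'x':1, 'y':1
C (first-col start): C('$')=0, C('a')=1, C('g')=4, C('i')=6, C('l')=7, C('n')=9, C('p')=10, C('s')=11, C('x')=12, C('y')=13
L[0]='y': occ=0, LF[0]=C('y')+0=13+0=13
L[1]='g': occ=0, LF[1]=C('g')+0=4+0=4
L[2]='s': occ=0, LF[2]=C('s')+0=11+0=11
L[3]='l': occ=0, LF[3]=C('l')+0=7+0=7
L[4]='g': occ=1, LF[4]=C('g')+1=4+1=5
L[5]='n': occ=0, LF[5]=C('n')+0=9+0=9
L[6]='l': occ=1, LF[6]=C('l')+1=7+1=8
L[7]='a': occ=0, LF[7]=C('a')+0=1+0=1
L[8]='p': occ=0, LF[8]=C('p')+0=10+0=10
L[9]='i': occ=0, LF[9]=C('i')+0=6+0=6
L[10]='a': occ=1, LF[10]=C('a')+1=1+1=2
L[11]='$': occ=0, LF[11]=C('$')+0=0+0=0
L[12]='a': occ=2, LF[12]=C('a')+2=1+2=3
L[13]='x': occ=0, LF[13]=C('x')+0=12+0=12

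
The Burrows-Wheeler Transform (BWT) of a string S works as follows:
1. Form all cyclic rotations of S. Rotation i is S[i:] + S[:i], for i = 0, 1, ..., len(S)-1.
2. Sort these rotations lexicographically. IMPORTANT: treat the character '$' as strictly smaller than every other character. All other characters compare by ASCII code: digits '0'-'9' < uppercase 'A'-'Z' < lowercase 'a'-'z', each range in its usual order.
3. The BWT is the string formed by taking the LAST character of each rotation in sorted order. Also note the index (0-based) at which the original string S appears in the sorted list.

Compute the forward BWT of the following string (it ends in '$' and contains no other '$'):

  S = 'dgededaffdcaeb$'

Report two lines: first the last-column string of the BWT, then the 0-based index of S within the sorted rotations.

Answer: bcdedefe$adgfad
8

Derivation:
All 15 rotations (rotation i = S[i:]+S[:i]):
  rot[0] = dgededaffdcaeb$
  rot[1] = gededaffdcaeb$d
  rot[2] = ededaffdcaeb$dg
  rot[3] = dedaffdcaeb$dge
  rot[4] = edaffdcaeb$dged
  rot[5] = daffdcaeb$dgede
  rot[6] = affdcaeb$dgeded
  rot[7] = ffdcaeb$dgededa
  rot[8] = fdcaeb$dgededaf
  rot[9] = dcaeb$dgededaff
  rot[10] = caeb$dgededaffd
  rot[11] = aeb$dgededaffdc
  rot[12] = eb$dgededaffdca
  rot[13] = b$dgededaffdcae
  rot[14] = $dgededaffdcaeb
Sorted (with $ < everything):
  sorted[0] = $dgededaffdcaeb  (last char: 'b')
  sorted[1] = aeb$dgededaffdc  (last char: 'c')
  sorted[2] = affdcaeb$dgeded  (last char: 'd')
  sorted[3] = b$dgededaffdcae  (last char: 'e')
  sorted[4] = caeb$dgededaffd  (last char: 'd')
  sorted[5] = daffdcaeb$dgede  (last char: 'e')
  sorted[6] = dcaeb$dgededaff  (last char: 'f')
  sorted[7] = dedaffdcaeb$dge  (last char: 'e')
  sorted[8] = dgededaffdcaeb$  (last char: '$')
  sorted[9] = eb$dgededaffdca  (last char: 'a')
  sorted[10] = edaffdcaeb$dged  (last char: 'd')
  sorted[11] = ededaffdcaeb$dg  (last char: 'g')
  sorted[12] = fdcaeb$dgededaf  (last char: 'f')
  sorted[13] = ffdcaeb$dgededa  (last char: 'a')
  sorted[14] = gededaffdcaeb$d  (last char: 'd')
Last column: bcdedefe$adgfad
Original string S is at sorted index 8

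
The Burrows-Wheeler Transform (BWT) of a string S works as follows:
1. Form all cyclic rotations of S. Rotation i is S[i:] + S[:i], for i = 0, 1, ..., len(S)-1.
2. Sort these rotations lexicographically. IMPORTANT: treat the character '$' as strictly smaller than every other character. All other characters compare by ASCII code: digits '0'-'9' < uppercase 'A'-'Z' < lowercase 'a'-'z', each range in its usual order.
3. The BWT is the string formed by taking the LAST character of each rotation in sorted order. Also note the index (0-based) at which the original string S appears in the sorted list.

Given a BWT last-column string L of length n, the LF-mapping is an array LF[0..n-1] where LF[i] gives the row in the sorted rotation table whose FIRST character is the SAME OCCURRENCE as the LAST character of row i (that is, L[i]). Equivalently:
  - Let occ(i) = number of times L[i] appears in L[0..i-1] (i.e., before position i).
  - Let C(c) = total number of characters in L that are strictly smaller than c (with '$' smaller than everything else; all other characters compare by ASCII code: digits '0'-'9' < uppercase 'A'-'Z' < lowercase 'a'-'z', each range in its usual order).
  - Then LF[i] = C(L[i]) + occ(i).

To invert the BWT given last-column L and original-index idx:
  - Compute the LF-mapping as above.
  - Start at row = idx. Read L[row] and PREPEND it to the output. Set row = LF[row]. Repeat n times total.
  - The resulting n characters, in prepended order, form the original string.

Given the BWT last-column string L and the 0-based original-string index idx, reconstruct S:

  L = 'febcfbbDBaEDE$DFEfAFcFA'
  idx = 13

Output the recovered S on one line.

LF mapping: 20 19 14 17 21 15 16 4 3 13 7 5 8 0 6 10 9 22 1 11 18 12 2
Walk LF starting at row 13, prepending L[row]:
  step 1: row=13, L[13]='$', prepend. Next row=LF[13]=0
  step 2: row=0, L[0]='f', prepend. Next row=LF[0]=20
  step 3: row=20, L[20]='c', prepend. Next row=LF[20]=18
  step 4: row=18, L[18]='A', prepend. Next row=LF[18]=1
  step 5: row=1, L[1]='e', prepend. Next row=LF[1]=19
  step 6: row=19, L[19]='F', prepend. Next row=LF[19]=11
  step 7: row=11, L[11]='D', prepend. Next row=LF[11]=5
  step 8: row=5, L[5]='b', prepend. Next row=LF[5]=15
  step 9: row=15, L[15]='F', prepend. Next row=LF[15]=10
  step 10: row=10, L[10]='E', prepend. Next row=LF[10]=7
  step 11: row=7, L[7]='D', prepend. Next row=LF[7]=4
  step 12: row=4, L[4]='f', prepend. Next row=LF[4]=21
  step 13: row=21, L[21]='F', prepend. Next row=LF[21]=12
  step 14: row=12, L[12]='E', prepend. Next row=LF[12]=8
  step 15: row=8, L[8]='B', prepend. Next row=LF[8]=3
  step 16: row=3, L[3]='c', prepend. Next row=LF[3]=17
  step 17: row=17, L[17]='f', prepend. Next row=LF[17]=22
  step 18: row=22, L[22]='A', prepend. Next row=LF[22]=2
  step 19: row=2, L[2]='b', prepend. Next row=LF[2]=14
  step 20: row=14, L[14]='D', prepend. Next row=LF[14]=6
  step 21: row=6, L[6]='b', prepend. Next row=LF[6]=16
  step 22: row=16, L[16]='E', prepend. Next row=LF[16]=9
  step 23: row=9, L[9]='a', prepend. Next row=LF[9]=13
Reversed output: aEbDbAfcBEFfDEFbDFeAcf$

Answer: aEbDbAfcBEFfDEFbDFeAcf$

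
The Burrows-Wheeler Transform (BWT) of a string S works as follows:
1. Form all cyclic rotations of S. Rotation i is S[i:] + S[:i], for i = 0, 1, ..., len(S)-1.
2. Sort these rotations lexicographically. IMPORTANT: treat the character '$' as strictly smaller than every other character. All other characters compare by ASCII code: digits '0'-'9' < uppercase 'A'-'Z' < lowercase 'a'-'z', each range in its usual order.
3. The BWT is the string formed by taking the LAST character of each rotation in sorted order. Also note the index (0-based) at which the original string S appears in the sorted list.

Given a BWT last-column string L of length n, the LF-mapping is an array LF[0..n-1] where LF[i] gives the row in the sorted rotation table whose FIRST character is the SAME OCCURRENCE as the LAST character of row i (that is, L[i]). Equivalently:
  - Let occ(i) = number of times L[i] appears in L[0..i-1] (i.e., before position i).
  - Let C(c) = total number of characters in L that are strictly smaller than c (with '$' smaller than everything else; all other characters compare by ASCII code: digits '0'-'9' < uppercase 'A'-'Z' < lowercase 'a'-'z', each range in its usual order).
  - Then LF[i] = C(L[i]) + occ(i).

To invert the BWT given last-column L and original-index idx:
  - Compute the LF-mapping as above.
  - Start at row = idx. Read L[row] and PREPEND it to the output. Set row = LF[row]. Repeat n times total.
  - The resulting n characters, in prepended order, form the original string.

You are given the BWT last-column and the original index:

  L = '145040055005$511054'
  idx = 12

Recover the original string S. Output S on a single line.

Answer: 455500400054015151$

Derivation:
LF mapping: 7 10 13 1 11 2 3 14 15 4 5 16 0 17 8 9 6 18 12
Walk LF starting at row 12, prepending L[row]:
  step 1: row=12, L[12]='$', prepend. Next row=LF[12]=0
  step 2: row=0, L[0]='1', prepend. Next row=LF[0]=7
  step 3: row=7, L[7]='5', prepend. Next row=LF[7]=14
  step 4: row=14, L[14]='1', prepend. Next row=LF[14]=8
  step 5: row=8, L[8]='5', prepend. Next row=LF[8]=15
  step 6: row=15, L[15]='1', prepend. Next row=LF[15]=9
  step 7: row=9, L[9]='0', prepend. Next row=LF[9]=4
  step 8: row=4, L[4]='4', prepend. Next row=LF[4]=11
  step 9: row=11, L[11]='5', prepend. Next row=LF[11]=16
  step 10: row=16, L[16]='0', prepend. Next row=LF[16]=6
  step 11: row=6, L[6]='0', prepend. Next row=LF[6]=3
  step 12: row=3, L[3]='0', prepend. Next row=LF[3]=1
  step 13: row=1, L[1]='4', prepend. Next row=LF[1]=10
  step 14: row=10, L[10]='0', prepend. Next row=LF[10]=5
  step 15: row=5, L[5]='0', prepend. Next row=LF[5]=2
  step 16: row=2, L[2]='5', prepend. Next row=LF[2]=13
  step 17: row=13, L[13]='5', prepend. Next row=LF[13]=17
  step 18: row=17, L[17]='5', prepend. Next row=LF[17]=18
  step 19: row=18, L[18]='4', prepend. Next row=LF[18]=12
Reversed output: 455500400054015151$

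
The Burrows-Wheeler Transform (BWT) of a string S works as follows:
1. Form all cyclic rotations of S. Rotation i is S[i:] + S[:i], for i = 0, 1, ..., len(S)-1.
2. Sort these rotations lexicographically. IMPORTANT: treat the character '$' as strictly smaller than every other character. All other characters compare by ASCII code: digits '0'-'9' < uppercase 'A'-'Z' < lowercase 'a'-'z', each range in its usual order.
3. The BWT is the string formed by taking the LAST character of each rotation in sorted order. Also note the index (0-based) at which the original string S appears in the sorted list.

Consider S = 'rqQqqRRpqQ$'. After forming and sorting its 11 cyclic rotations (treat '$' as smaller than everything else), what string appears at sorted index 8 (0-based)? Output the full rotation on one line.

Answer: qRRpqQ$rqQq

Derivation:
All 11 rotations (rotation i = S[i:]+S[:i]):
  rot[0] = rqQqqRRpqQ$
  rot[1] = qQqqRRpqQ$r
  rot[2] = QqqRRpqQ$rq
  rot[3] = qqRRpqQ$rqQ
  rot[4] = qRRpqQ$rqQq
  rot[5] = RRpqQ$rqQqq
  rot[6] = RpqQ$rqQqqR
  rot[7] = pqQ$rqQqqRR
  rot[8] = qQ$rqQqqRRp
  rot[9] = Q$rqQqqRRpq
  rot[10] = $rqQqqRRpqQ
Sorted (with $ < everything):
  sorted[0] = $rqQqqRRpqQ
  sorted[1] = Q$rqQqqRRpq
  sorted[2] = QqqRRpqQ$rq
  sorted[3] = RRpqQ$rqQqq
  sorted[4] = RpqQ$rqQqqR
  sorted[5] = pqQ$rqQqqRR
  sorted[6] = qQ$rqQqqRRp
  sorted[7] = qQqqRRpqQ$r
  sorted[8] = qRRpqQ$rqQq
  sorted[9] = qqRRpqQ$rqQ
  sorted[10] = rqQqqRRpqQ$
sorted[8] = qRRpqQ$rqQq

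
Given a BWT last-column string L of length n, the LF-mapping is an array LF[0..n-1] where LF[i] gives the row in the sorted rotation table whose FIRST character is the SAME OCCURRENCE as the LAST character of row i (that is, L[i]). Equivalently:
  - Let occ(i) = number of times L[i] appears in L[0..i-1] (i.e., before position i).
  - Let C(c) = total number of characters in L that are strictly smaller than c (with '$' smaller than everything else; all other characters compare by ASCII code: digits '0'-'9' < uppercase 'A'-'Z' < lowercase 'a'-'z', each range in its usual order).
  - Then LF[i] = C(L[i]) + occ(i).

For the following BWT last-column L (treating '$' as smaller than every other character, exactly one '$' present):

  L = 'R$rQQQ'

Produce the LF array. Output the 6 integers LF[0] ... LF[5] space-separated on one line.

Answer: 4 0 5 1 2 3

Derivation:
Char counts: '$':1, 'Q':3, 'R':1, 'r':1
C (first-col start): C('$')=0, C('Q')=1, C('R')=4, C('r')=5
L[0]='R': occ=0, LF[0]=C('R')+0=4+0=4
L[1]='$': occ=0, LF[1]=C('$')+0=0+0=0
L[2]='r': occ=0, LF[2]=C('r')+0=5+0=5
L[3]='Q': occ=0, LF[3]=C('Q')+0=1+0=1
L[4]='Q': occ=1, LF[4]=C('Q')+1=1+1=2
L[5]='Q': occ=2, LF[5]=C('Q')+2=1+2=3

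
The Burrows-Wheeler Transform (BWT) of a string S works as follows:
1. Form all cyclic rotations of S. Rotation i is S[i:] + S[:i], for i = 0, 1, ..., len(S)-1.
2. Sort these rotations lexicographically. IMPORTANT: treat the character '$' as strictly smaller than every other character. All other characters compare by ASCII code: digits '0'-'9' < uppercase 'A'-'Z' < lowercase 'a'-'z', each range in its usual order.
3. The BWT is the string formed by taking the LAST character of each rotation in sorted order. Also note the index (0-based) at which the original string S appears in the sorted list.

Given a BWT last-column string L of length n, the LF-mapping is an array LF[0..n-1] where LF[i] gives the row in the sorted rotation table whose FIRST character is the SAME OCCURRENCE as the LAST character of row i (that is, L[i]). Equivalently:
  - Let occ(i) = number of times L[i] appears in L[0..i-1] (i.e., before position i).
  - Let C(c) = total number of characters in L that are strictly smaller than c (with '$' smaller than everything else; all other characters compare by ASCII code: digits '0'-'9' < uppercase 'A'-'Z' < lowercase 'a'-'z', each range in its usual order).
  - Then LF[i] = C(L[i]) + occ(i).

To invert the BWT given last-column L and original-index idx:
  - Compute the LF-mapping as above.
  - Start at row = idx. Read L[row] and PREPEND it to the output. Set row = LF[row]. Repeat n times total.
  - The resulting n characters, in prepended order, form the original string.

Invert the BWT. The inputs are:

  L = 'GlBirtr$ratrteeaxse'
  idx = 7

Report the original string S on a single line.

Answer: extraterrestrialBG$

Derivation:
LF mapping: 2 9 1 8 10 15 11 0 12 3 16 13 17 5 6 4 18 14 7
Walk LF starting at row 7, prepending L[row]:
  step 1: row=7, L[7]='$', prepend. Next row=LF[7]=0
  step 2: row=0, L[0]='G', prepend. Next row=LF[0]=2
  step 3: row=2, L[2]='B', prepend. Next row=LF[2]=1
  step 4: row=1, L[1]='l', prepend. Next row=LF[1]=9
  step 5: row=9, L[9]='a', prepend. Next row=LF[9]=3
  step 6: row=3, L[3]='i', prepend. Next row=LF[3]=8
  step 7: row=8, L[8]='r', prepend. Next row=LF[8]=12
  step 8: row=12, L[12]='t', prepend. Next row=LF[12]=17
  step 9: row=17, L[17]='s', prepend. Next row=LF[17]=14
  step 10: row=14, L[14]='e', prepend. Next row=LF[14]=6
  step 11: row=6, L[6]='r', prepend. Next row=LF[6]=11
  step 12: row=11, L[11]='r', prepend. Next row=LF[11]=13
  step 13: row=13, L[13]='e', prepend. Next row=LF[13]=5
  step 14: row=5, L[5]='t', prepend. Next row=LF[5]=15
  step 15: row=15, L[15]='a', prepend. Next row=LF[15]=4
  step 16: row=4, L[4]='r', prepend. Next row=LF[4]=10
  step 17: row=10, L[10]='t', prepend. Next row=LF[10]=16
  step 18: row=16, L[16]='x', prepend. Next row=LF[16]=18
  step 19: row=18, L[18]='e', prepend. Next row=LF[18]=7
Reversed output: extraterrestrialBG$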